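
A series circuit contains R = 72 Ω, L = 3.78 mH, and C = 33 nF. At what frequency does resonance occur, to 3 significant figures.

14.3 kHz

ω₀ = 1/√(LC) = 1/√(0.00378 × 3.3e-08) = 89540 rad/s
f₀ = ω₀/(2π) = 14.3 kHz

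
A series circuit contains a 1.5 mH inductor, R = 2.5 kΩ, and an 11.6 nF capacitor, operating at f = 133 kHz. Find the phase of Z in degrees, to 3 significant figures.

ω = 2πf = 835700 rad/s
X_L = ωL = 1250 Ω
X_C = 1/(ωC) = 103 Ω
Net reactance X = X_L − X_C = 1150 Ω
Z = 2500 + j1150 Ω
|Z| = √(2500² + 1150²) = 2750 Ω
∠Z = arctan(1150/2500) = 24.7°

24.7°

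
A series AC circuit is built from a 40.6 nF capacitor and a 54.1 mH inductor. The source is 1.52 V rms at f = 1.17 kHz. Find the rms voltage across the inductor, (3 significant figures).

ω = 2πf = 7351 rad/s
X_L = ωL = 398 Ω
X_C = 1/(ωC) = 3350 Ω
Net reactance X = X_L − X_C = -2950 Ω
Z = − j2950 Ω
|Z| = √(0² + 2950²) = 2950 Ω
I = V/|Z| = 515 μA
V_L = I·|Z_L| = 0.000515 × 398 = 0.205 V

0.205 V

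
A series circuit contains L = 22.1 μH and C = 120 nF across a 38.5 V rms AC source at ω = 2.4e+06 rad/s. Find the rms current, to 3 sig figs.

777 mA

X_L = ωL = 53.0 Ω
X_C = 1/(ωC) = 3.47 Ω
Net reactance X = X_L − X_C = 49.6 Ω
Z = j49.6 Ω
|Z| = √(0² + 49.6²) = 49.6 Ω
I = V/|Z| = 38.5/49.6 = 777 mA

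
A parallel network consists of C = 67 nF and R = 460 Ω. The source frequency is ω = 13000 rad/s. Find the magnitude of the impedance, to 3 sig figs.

427 Ω

X_C = 1/(ωC) = 1150 Ω
Parallel: admittances add. Y = 1/R + jωC
Y = (0.00217 + j0.000871) S
|Y| = 0.00234 S → |Z| = 1/|Y| = 427 Ω, ∠Z = −∠Y = -21.8°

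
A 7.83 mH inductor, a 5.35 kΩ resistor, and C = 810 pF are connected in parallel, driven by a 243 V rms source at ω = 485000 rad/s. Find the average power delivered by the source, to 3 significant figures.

X_L = ωL = 3800 Ω
X_C = 1/(ωC) = 2550 Ω
Parallel: admittances add. Y = 1/R + 1/(jωL) + jωC
Y = (0.000187 + j0.000130) S
|Y| = 0.000227 S → |Z| = 1/|Y| = 4400 Ω, ∠Z = −∠Y = -34.7°
I = V/|Z| = 55.3 mA
P = VI cos φ = 243 × 0.0553 × cos(-34.7°) = 11.0 W

11.0 W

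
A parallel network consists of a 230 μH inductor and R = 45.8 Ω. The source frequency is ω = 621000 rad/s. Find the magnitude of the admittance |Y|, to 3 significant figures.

22.9 mS

X_L = ωL = 143 Ω
Parallel: admittances add. Y = 1/R + 1/(jωL)
Y = (0.0218 − j0.00700) S
|Y| = 0.0229 S → |Z| = 1/|Y| = 43.6 Ω, ∠Z = −∠Y = 17.8°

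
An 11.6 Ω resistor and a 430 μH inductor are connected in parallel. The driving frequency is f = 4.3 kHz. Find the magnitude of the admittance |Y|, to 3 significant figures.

122 mS

ω = 2πf = 27020 rad/s
X_L = ωL = 11.6 Ω
Parallel: admittances add. Y = 1/R + 1/(jωL)
Y = (0.0862 − j0.0861) S
|Y| = 0.122 S → |Z| = 1/|Y| = 8.21 Ω, ∠Z = −∠Y = 45.0°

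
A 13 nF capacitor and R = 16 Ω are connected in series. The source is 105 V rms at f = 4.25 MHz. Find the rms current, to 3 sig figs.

ω = 2πf = 2.67e+07 rad/s
X_C = 1/(ωC) = 2.88 Ω
Z = 16.0 − j2.88 Ω
|Z| = √(16.0² + 2.88²) = 16.3 Ω
I = V/|Z| = 105/16.3 = 6.46 A

6.46 A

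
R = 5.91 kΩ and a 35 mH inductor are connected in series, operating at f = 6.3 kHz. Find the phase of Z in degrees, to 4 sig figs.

13.19°

ω = 2πf = 39580 rad/s
X_L = ωL = 1385 Ω
Z = 5910 + j1385 Ω
|Z| = √(5910² + 1385²) = 6070 Ω
∠Z = arctan(1385/5910) = 13.19°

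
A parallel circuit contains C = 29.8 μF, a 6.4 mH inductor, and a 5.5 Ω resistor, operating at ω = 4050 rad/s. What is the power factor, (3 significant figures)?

X_L = ωL = 25.9 Ω
X_C = 1/(ωC) = 8.29 Ω
Parallel: admittances add. Y = 1/R + 1/(jωL) + jωC
Y = (0.182 + j0.0821) S
|Y| = 0.199 S → |Z| = 1/|Y| = 5.01 Ω, ∠Z = −∠Y = -24.3°
cos φ = cos(-24.3°) = 0.911

0.911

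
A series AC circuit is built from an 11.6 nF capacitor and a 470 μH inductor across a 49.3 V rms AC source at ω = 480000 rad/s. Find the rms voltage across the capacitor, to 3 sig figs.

X_L = ωL = 226 Ω
X_C = 1/(ωC) = 180 Ω
Net reactance X = X_L − X_C = 46.0 Ω
Z = j46.0 Ω
|Z| = √(0² + 46.0²) = 46.0 Ω
I = V/|Z| = 1.07 A
V_C = I·|Z_C| = 1.07 × 180 = 192 V

192 V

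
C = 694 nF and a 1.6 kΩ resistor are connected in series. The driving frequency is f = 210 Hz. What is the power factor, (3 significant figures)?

ω = 2πf = 1319 rad/s
X_C = 1/(ωC) = 1090 Ω
Z = 1600 − j1090 Ω
|Z| = √(1600² + 1090²) = 1940 Ω
∠Z = arctan(-1090/1600) = -34.3°
cos φ = cos(-34.3°) = 0.826

0.826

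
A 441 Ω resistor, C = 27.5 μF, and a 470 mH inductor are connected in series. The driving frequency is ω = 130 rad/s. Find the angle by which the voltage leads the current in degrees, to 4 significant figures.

-26.37°

X_L = ωL = 61.10 Ω
X_C = 1/(ωC) = 279.7 Ω
Net reactance X = X_L − X_C = -218.6 Ω
Z = 441.0 − j218.6 Ω
|Z| = √(441.0² + 218.6²) = 492.2 Ω
∠Z = arctan(-218.6/441.0) = -26.37°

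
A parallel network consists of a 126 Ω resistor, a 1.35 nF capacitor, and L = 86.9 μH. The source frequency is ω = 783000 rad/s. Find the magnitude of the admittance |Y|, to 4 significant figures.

X_L = ωL = 68.04 Ω
X_C = 1/(ωC) = 946.0 Ω
Parallel: admittances add. Y = 1/R + 1/(jωL) + jωC
Y = (0.007937 − j0.01364) S
|Y| = 0.01578 S → |Z| = 1/|Y| = 63.37 Ω, ∠Z = −∠Y = 59.81°

15.78 mS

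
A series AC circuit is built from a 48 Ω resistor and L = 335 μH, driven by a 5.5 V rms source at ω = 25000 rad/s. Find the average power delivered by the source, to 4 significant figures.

X_L = ωL = 8.375 Ω
Z = 48.00 + j8.375 Ω
|Z| = √(48.00² + 8.375²) = 48.73 Ω
∠Z = arctan(8.375/48.00) = 9.897°
I = V/|Z| = 112.9 mA
P = VI cos φ = 5.5 × 0.1129 × cos(9.897°) = 611.6 mW

611.6 mW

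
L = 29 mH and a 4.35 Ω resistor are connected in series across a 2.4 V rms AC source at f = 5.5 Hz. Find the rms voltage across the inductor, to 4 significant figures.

ω = 2πf = 34.56 rad/s
X_L = ωL = 1.002 Ω
Z = 4.350 + j1.002 Ω
|Z| = √(4.350² + 1.002²) = 4.464 Ω
I = V/|Z| = 537.6 mA
V_L = I·|Z_L| = 0.5376 × 1.002 = 0.5388 V

0.5388 V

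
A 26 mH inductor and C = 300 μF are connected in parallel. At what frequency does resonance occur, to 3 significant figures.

57.0 Hz

ω₀ = 1/√(LC) = 1/√(0.026 × 0.0003) = 358.1 rad/s
f₀ = ω₀/(2π) = 57.0 Hz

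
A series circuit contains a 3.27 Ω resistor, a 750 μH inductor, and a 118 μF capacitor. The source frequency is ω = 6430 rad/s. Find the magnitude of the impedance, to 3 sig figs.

4.79 Ω

X_L = ωL = 4.82 Ω
X_C = 1/(ωC) = 1.32 Ω
Net reactance X = X_L − X_C = 3.50 Ω
Z = 3.27 + j3.50 Ω
|Z| = √(3.27² + 3.50²) = 4.79 Ω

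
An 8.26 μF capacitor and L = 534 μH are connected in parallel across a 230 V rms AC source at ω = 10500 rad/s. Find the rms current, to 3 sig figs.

X_L = ωL = 5.61 Ω
X_C = 1/(ωC) = 11.5 Ω
Parallel: admittances add. Y = 1/(jωL) + jωC
Y = (0 − j0.0916) S
|Y| = 0.0916 S → |Z| = 1/|Y| = 10.9 Ω, ∠Z = −∠Y = 90.0°
I = V/|Z| = 230/10.9 = 21.1 A

21.1 A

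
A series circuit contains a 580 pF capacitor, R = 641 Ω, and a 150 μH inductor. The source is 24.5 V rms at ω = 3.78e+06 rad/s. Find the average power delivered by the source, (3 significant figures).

909 mW

X_L = ωL = 567 Ω
X_C = 1/(ωC) = 456 Ω
Net reactance X = X_L − X_C = 111 Ω
Z = 641 + j111 Ω
|Z| = √(641² + 111²) = 651 Ω
∠Z = arctan(111/641) = 9.81°
I = V/|Z| = 37.7 mA
P = VI cos φ = 24.5 × 0.0377 × cos(9.81°) = 909 mW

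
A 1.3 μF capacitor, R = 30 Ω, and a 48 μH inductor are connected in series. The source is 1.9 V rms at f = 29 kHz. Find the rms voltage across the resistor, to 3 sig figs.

ω = 2πf = 182200 rad/s
X_L = ωL = 8.75 Ω
X_C = 1/(ωC) = 4.22 Ω
Net reactance X = X_L − X_C = 4.52 Ω
Z = 30.0 + j4.52 Ω
|Z| = √(30.0² + 4.52²) = 30.3 Ω
I = V/|Z| = 62.6 mA
V_R = I·|Z_R| = 0.0626 × 30.0 = 1.88 V

1.88 V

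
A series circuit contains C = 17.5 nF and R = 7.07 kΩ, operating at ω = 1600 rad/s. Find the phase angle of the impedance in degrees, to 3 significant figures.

-78.8°

X_C = 1/(ωC) = 35700 Ω
Z = 7070 − j35700 Ω
|Z| = √(7070² + 35700²) = 36400 Ω
∠Z = arctan(-35700/7070) = -78.8°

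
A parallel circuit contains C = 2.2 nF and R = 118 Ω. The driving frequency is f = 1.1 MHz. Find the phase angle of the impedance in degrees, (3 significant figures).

-60.9°

ω = 2πf = 6.912e+06 rad/s
X_C = 1/(ωC) = 65.8 Ω
Parallel: admittances add. Y = 1/R + jωC
Y = (0.00847 + j0.0152) S
|Y| = 0.0174 S → |Z| = 1/|Y| = 57.4 Ω, ∠Z = −∠Y = -60.9°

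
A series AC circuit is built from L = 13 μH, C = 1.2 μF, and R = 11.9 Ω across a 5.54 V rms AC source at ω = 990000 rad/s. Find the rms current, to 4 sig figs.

327.4 mA

X_L = ωL = 12.87 Ω
X_C = 1/(ωC) = 0.8418 Ω
Net reactance X = X_L − X_C = 12.03 Ω
Z = 11.90 + j12.03 Ω
|Z| = √(11.90² + 12.03²) = 16.92 Ω
I = V/|Z| = 5.54/16.92 = 327.4 mA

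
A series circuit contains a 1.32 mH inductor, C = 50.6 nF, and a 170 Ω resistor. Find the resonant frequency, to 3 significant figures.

ω₀ = 1/√(LC) = 1/√(0.00132 × 5.06e-08) = 122400 rad/s
f₀ = ω₀/(2π) = 19.5 kHz

19.5 kHz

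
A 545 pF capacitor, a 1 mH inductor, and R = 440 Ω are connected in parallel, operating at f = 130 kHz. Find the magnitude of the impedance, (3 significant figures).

ω = 2πf = 816800 rad/s
X_L = ωL = 817 Ω
X_C = 1/(ωC) = 2250 Ω
Parallel: admittances add. Y = 1/R + 1/(jωL) + jωC
Y = (0.00227 − j0.000779) S
|Y| = 0.00240 S → |Z| = 1/|Y| = 416 Ω, ∠Z = −∠Y = 18.9°

416 Ω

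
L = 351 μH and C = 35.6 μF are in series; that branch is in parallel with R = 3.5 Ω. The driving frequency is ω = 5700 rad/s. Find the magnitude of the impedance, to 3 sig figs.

X_L = ωL = 2.00 Ω
X_C = 1/(ωC) = 4.93 Ω
Branch 1: Z₁ = R = 3.50 Ω
Branch 2 (series LC): Z₂ = j(X_L − X_C) = −j2.93 Ω
Parallel: Z = Z₁Z₂/(Z₁+Z₂), |Z| = 2.25 Ω, ∠Z = -50.1°

2.25 Ω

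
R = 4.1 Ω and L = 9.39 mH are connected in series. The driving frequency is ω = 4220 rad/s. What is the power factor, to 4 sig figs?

X_L = ωL = 39.63 Ω
Z = 4.100 + j39.63 Ω
|Z| = √(4.100² + 39.63²) = 39.84 Ω
∠Z = arctan(39.63/4.100) = 84.09°
cos φ = cos(84.09°) = 0.1029

0.1029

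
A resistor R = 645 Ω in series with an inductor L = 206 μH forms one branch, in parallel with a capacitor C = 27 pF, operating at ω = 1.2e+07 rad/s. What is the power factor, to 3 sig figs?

X_L = ωL = 2470 Ω
X_C = 1/(ωC) = 3090 Ω
Branch 1 (R+jX_L): Z₁ = 645 + j2470 Ω, |Z₁| = 2550 Ω
Branch 2 (−jX_C): Z₂ = −j3090 Ω
Parallel: Z = Z₁Z₂/(Z₁+Z₂), |Z| = 8850 Ω, ∠Z = 29.0°
cos φ = cos(29.0°) = 0.875

0.875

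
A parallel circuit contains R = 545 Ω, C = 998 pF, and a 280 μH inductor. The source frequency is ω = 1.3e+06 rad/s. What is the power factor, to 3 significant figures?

0.785

X_L = ωL = 364 Ω
X_C = 1/(ωC) = 771 Ω
Parallel: admittances add. Y = 1/R + 1/(jωL) + jωC
Y = (0.00183 − j0.00145) S
|Y| = 0.00234 S → |Z| = 1/|Y| = 428 Ω, ∠Z = −∠Y = 38.3°
cos φ = cos(38.3°) = 0.785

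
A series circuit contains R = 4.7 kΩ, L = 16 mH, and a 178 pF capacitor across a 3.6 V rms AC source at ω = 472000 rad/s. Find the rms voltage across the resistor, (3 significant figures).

2.64 V

X_L = ωL = 7550 Ω
X_C = 1/(ωC) = 11900 Ω
Net reactance X = X_L − X_C = -4350 Ω
Z = 4700 − j4350 Ω
|Z| = √(4700² + 4350²) = 6400 Ω
I = V/|Z| = 562 μA
V_R = I·|Z_R| = 0.000562 × 4700 = 2.64 V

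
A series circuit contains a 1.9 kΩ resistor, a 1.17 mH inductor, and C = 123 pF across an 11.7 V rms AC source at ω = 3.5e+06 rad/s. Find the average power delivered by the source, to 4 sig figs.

X_L = ωL = 4095 Ω
X_C = 1/(ωC) = 2323 Ω
Net reactance X = X_L − X_C = 1772 Ω
Z = 1900 + j1772 Ω
|Z| = √(1900² + 1772²) = 2598 Ω
∠Z = arctan(1772/1900) = 43.01°
I = V/|Z| = 4.503 mA
P = VI cos φ = 11.7 × 0.004503 × cos(43.01°) = 38.53 mW

38.53 mW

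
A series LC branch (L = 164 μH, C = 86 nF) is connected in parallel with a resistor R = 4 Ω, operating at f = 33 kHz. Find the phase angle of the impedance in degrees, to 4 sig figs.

ω = 2πf = 207300 rad/s
X_L = ωL = 34.00 Ω
X_C = 1/(ωC) = 56.08 Ω
Branch 1: Z₁ = R = 4.000 Ω
Branch 2 (series LC): Z₂ = j(X_L − X_C) = −j22.08 Ω
Parallel: Z = Z₁Z₂/(Z₁+Z₂), |Z| = 3.936 Ω, ∠Z = -10.27°

-10.27°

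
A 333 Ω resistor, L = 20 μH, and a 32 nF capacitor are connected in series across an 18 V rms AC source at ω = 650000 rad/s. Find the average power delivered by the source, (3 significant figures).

X_L = ωL = 13.0 Ω
X_C = 1/(ωC) = 48.1 Ω
Net reactance X = X_L − X_C = -35.1 Ω
Z = 333 − j35.1 Ω
|Z| = √(333² + 35.1²) = 335 Ω
∠Z = arctan(-35.1/333) = -6.01°
I = V/|Z| = 53.8 mA
P = VI cos φ = 18 × 0.0538 × cos(-6.01°) = 962 mW

962 mW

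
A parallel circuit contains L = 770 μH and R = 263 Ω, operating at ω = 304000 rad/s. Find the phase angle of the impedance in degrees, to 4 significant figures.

48.33°

X_L = ωL = 234.1 Ω
Parallel: admittances add. Y = 1/R + 1/(jωL)
Y = (0.003802 − j0.004272) S
|Y| = 0.005719 S → |Z| = 1/|Y| = 174.9 Ω, ∠Z = −∠Y = 48.33°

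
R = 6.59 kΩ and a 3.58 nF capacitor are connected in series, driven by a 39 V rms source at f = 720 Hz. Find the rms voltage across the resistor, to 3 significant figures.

4.14 V

ω = 2πf = 4524 rad/s
X_C = 1/(ωC) = 61700 Ω
Z = 6590 − j61700 Ω
|Z| = √(6590² + 61700²) = 62100 Ω
I = V/|Z| = 628 μA
V_R = I·|Z_R| = 0.000628 × 6590 = 4.14 V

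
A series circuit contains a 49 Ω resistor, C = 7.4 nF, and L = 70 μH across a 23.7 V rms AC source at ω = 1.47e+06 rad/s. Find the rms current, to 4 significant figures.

X_L = ωL = 102.9 Ω
X_C = 1/(ωC) = 91.93 Ω
Net reactance X = X_L − X_C = 10.97 Ω
Z = 49.00 + j10.97 Ω
|Z| = √(49.00² + 10.97²) = 50.21 Ω
I = V/|Z| = 23.7/50.21 = 472.0 mA

472.0 mA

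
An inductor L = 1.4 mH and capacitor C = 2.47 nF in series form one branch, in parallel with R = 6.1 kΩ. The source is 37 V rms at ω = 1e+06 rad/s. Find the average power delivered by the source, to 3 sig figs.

X_L = ωL = 1400 Ω
X_C = 1/(ωC) = 405 Ω
Branch 1: Z₁ = R = 6100 Ω
Branch 2 (series LC): Z₂ = j(X_L − X_C) = j995 Ω
Parallel: Z = Z₁Z₂/(Z₁+Z₂), |Z| = 982 Ω, ∠Z = 80.7°
I = V/|Z| = 37.7 mA
P = VI cos φ = 37 × 0.0377 × cos(80.7°) = 224 mW

224 mW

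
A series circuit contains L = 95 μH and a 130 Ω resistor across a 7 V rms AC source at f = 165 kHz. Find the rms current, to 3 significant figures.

ω = 2πf = 1.037e+06 rad/s
X_L = ωL = 98.5 Ω
Z = 130 + j98.5 Ω
|Z| = √(130² + 98.5²) = 163 Ω
I = V/|Z| = 7/163 = 42.9 mA

42.9 mA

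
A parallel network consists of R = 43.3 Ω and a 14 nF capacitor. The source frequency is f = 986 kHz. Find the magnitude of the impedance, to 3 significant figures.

11.1 Ω

ω = 2πf = 6.195e+06 rad/s
X_C = 1/(ωC) = 11.5 Ω
Parallel: admittances add. Y = 1/R + jωC
Y = (0.0231 + j0.0867) S
|Y| = 0.0898 S → |Z| = 1/|Y| = 11.1 Ω, ∠Z = −∠Y = -75.1°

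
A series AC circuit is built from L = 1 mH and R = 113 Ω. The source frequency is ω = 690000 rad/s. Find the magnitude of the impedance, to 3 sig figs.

699 Ω

X_L = ωL = 690 Ω
Z = 113 + j690 Ω
|Z| = √(113² + 690²) = 699 Ω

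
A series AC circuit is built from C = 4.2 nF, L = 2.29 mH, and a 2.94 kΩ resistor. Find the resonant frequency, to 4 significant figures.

51.32 kHz

ω₀ = 1/√(LC) = 1/√(0.00229 × 4.2e-09) = 322400 rad/s
f₀ = ω₀/(2π) = 51.32 kHz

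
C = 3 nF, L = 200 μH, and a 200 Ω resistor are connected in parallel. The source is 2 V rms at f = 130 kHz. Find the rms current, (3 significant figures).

ω = 2πf = 816800 rad/s
X_L = ωL = 163 Ω
X_C = 1/(ωC) = 408 Ω
Parallel: admittances add. Y = 1/R + 1/(jωL) + jωC
Y = (0.00500 − j0.00367) S
|Y| = 0.00620 S → |Z| = 1/|Y| = 161 Ω, ∠Z = −∠Y = 36.3°
I = V/|Z| = 2/161 = 12.4 mA

12.4 mA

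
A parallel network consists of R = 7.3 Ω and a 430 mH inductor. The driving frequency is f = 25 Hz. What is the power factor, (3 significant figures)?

0.994

ω = 2πf = 157.1 rad/s
X_L = ωL = 67.5 Ω
Parallel: admittances add. Y = 1/R + 1/(jωL)
Y = (0.137 − j0.0148) S
|Y| = 0.138 S → |Z| = 1/|Y| = 7.26 Ω, ∠Z = −∠Y = 6.17°
cos φ = cos(6.17°) = 0.994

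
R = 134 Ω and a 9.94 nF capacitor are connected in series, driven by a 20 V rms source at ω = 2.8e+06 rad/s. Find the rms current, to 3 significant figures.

X_C = 1/(ωC) = 35.9 Ω
Z = 134 − j35.9 Ω
|Z| = √(134² + 35.9²) = 139 Ω
I = V/|Z| = 20/139 = 144 mA

144 mA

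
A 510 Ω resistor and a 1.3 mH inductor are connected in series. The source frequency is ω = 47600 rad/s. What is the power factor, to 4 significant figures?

X_L = ωL = 61.88 Ω
Z = 510.0 + j61.88 Ω
|Z| = √(510.0² + 61.88²) = 513.7 Ω
∠Z = arctan(61.88/510.0) = 6.918°
cos φ = cos(6.918°) = 0.9927

0.9927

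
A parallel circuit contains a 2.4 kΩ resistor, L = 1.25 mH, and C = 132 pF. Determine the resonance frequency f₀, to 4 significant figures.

391.8 kHz

ω₀ = 1/√(LC) = 1/√(0.00125 × 1.32e-10) = 2.462e+06 rad/s
f₀ = ω₀/(2π) = 391.8 kHz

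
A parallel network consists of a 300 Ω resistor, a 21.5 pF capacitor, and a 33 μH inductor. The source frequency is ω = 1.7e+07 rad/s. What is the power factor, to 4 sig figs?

X_L = ωL = 561.0 Ω
X_C = 1/(ωC) = 2736 Ω
Parallel: admittances add. Y = 1/R + 1/(jωL) + jωC
Y = (0.003333 − j0.001417) S
|Y| = 0.003622 S → |Z| = 1/|Y| = 276.1 Ω, ∠Z = −∠Y = 23.03°
cos φ = cos(23.03°) = 0.9203

0.9203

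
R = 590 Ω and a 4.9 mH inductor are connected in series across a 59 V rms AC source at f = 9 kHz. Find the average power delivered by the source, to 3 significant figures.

ω = 2πf = 56550 rad/s
X_L = ωL = 277 Ω
Z = 590 + j277 Ω
|Z| = √(590² + 277²) = 652 Ω
∠Z = arctan(277/590) = 25.2°
I = V/|Z| = 90.5 mA
P = VI cos φ = 59 × 0.0905 × cos(25.2°) = 4.83 W

4.83 W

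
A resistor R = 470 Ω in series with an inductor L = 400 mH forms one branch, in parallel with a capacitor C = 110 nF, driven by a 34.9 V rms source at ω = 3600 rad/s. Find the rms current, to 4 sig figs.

10.79 mA

X_L = ωL = 1440 Ω
X_C = 1/(ωC) = 2525 Ω
Branch 1 (R+jX_L): Z₁ = 470.0 + j1440 Ω, |Z₁| = 1515 Ω
Branch 2 (−jX_C): Z₂ = −j2525 Ω
Parallel: Z = Z₁Z₂/(Z₁+Z₂), |Z| = 3234 Ω, ∠Z = 48.51°
I = V/|Z| = 34.9/3234 = 10.79 mA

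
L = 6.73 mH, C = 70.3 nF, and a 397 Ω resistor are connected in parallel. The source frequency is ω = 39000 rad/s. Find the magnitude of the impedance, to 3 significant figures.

X_L = ωL = 262 Ω
X_C = 1/(ωC) = 365 Ω
Parallel: admittances add. Y = 1/R + 1/(jωL) + jωC
Y = (0.00252 − j0.00107) S
|Y| = 0.00274 S → |Z| = 1/|Y| = 365 Ω, ∠Z = −∠Y = 23.0°

365 Ω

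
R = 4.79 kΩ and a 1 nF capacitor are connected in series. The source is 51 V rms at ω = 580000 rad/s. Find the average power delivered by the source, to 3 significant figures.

481 mW

X_C = 1/(ωC) = 1720 Ω
Z = 4790 − j1720 Ω
|Z| = √(4790² + 1720²) = 5090 Ω
∠Z = arctan(-1720/4790) = -19.8°
I = V/|Z| = 10.0 mA
P = VI cos φ = 51 × 0.0100 × cos(-19.8°) = 481 mW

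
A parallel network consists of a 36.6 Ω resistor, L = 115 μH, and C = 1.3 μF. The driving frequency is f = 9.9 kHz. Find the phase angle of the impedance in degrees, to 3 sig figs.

ω = 2πf = 62200 rad/s
X_L = ωL = 7.15 Ω
X_C = 1/(ωC) = 12.4 Ω
Parallel: admittances add. Y = 1/R + 1/(jωL) + jωC
Y = (0.0273 − j0.0589) S
|Y| = 0.0650 S → |Z| = 1/|Y| = 15.4 Ω, ∠Z = −∠Y = 65.1°

65.1°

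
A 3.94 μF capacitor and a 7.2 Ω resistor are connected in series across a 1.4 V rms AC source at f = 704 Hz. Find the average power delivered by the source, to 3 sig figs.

ω = 2πf = 4423 rad/s
X_C = 1/(ωC) = 57.4 Ω
Z = 7.20 − j57.4 Ω
|Z| = √(7.20² + 57.4²) = 57.8 Ω
∠Z = arctan(-57.4/7.20) = -82.8°
I = V/|Z| = 24.2 mA
P = VI cos φ = 1.4 × 0.0242 × cos(-82.8°) = 4.22 mW

4.22 mW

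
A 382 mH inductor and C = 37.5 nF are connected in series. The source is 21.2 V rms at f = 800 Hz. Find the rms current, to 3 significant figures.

ω = 2πf = 5027 rad/s
X_L = ωL = 1920 Ω
X_C = 1/(ωC) = 5310 Ω
Net reactance X = X_L − X_C = -3390 Ω
Z = − j3390 Ω
|Z| = √(0² + 3390²) = 3390 Ω
I = V/|Z| = 21.2/3390 = 6.26 mA

6.26 mA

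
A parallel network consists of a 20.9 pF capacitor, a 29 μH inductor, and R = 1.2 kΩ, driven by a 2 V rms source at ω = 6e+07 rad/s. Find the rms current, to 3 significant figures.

X_L = ωL = 1740 Ω
X_C = 1/(ωC) = 797 Ω
Parallel: admittances add. Y = 1/R + 1/(jωL) + jωC
Y = (0.000833 + j0.000679) S
|Y| = 0.00108 S → |Z| = 1/|Y| = 930 Ω, ∠Z = −∠Y = -39.2°
I = V/|Z| = 2/930 = 2.15 mA

2.15 mA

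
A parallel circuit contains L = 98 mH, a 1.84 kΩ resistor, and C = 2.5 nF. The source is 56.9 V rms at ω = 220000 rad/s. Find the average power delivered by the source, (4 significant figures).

1.760 W

X_L = ωL = 21560 Ω
X_C = 1/(ωC) = 1818 Ω
Parallel: admittances add. Y = 1/R + 1/(jωL) + jωC
Y = (0.0005435 + j0.0005036) S
|Y| = 0.0007409 S → |Z| = 1/|Y| = 1350 Ω, ∠Z = −∠Y = -42.82°
I = V/|Z| = 42.16 mA
P = VI cos φ = 56.9 × 0.04216 × cos(-42.82°) = 1.760 W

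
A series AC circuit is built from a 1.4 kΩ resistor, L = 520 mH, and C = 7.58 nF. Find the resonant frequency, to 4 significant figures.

ω₀ = 1/√(LC) = 1/√(0.52 × 7.58e-09) = 15930 rad/s
f₀ = ω₀/(2π) = 2.535 kHz

2.535 kHz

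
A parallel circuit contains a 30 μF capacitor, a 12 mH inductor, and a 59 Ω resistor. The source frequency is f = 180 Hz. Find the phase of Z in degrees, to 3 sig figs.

66.9°

ω = 2πf = 1131 rad/s
X_L = ωL = 13.6 Ω
X_C = 1/(ωC) = 29.5 Ω
Parallel: admittances add. Y = 1/R + 1/(jωL) + jωC
Y = (0.0169 − j0.0398) S
|Y| = 0.0432 S → |Z| = 1/|Y| = 23.1 Ω, ∠Z = −∠Y = 66.9°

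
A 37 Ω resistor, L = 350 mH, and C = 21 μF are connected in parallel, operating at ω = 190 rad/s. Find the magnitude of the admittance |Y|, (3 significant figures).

29.2 mS

X_L = ωL = 66.5 Ω
X_C = 1/(ωC) = 251 Ω
Parallel: admittances add. Y = 1/R + 1/(jωL) + jωC
Y = (0.0270 − j0.0110) S
|Y| = 0.0292 S → |Z| = 1/|Y| = 34.2 Ω, ∠Z = −∠Y = 22.2°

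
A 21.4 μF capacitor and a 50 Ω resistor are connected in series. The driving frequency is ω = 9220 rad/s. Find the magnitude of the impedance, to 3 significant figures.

X_C = 1/(ωC) = 5.07 Ω
Z = 50.0 − j5.07 Ω
|Z| = √(50.0² + 5.07²) = 50.3 Ω

50.3 Ω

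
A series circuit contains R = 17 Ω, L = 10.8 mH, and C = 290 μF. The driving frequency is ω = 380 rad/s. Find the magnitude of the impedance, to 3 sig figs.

X_L = ωL = 4.10 Ω
X_C = 1/(ωC) = 9.07 Ω
Net reactance X = X_L − X_C = -4.97 Ω
Z = 17.0 − j4.97 Ω
|Z| = √(17.0² + 4.97²) = 17.7 Ω

17.7 Ω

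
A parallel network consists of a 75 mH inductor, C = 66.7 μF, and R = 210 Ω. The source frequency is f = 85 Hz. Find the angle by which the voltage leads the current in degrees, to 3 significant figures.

-65.9°

ω = 2πf = 534.1 rad/s
X_L = ωL = 40.1 Ω
X_C = 1/(ωC) = 28.1 Ω
Parallel: admittances add. Y = 1/R + 1/(jωL) + jωC
Y = (0.00476 + j0.0107) S
|Y| = 0.0117 S → |Z| = 1/|Y| = 85.7 Ω, ∠Z = −∠Y = -65.9°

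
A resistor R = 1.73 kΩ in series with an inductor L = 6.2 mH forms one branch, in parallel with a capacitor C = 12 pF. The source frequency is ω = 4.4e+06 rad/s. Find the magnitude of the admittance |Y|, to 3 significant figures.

16.5 μS

X_L = ωL = 27300 Ω
X_C = 1/(ωC) = 18900 Ω
Branch 1 (R+jX_L): Z₁ = 1730 + j27300 Ω, |Z₁| = 27300 Ω
Branch 2 (−jX_C): Z₂ = −j18900 Ω
Parallel: Z = Z₁Z₂/(Z₁+Z₂), |Z| = 60800 Ω, ∠Z = -81.9°
|Y| = 1/|Z| = 16.5 μS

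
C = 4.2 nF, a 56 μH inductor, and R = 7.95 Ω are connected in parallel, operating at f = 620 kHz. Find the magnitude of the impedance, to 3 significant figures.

7.92 Ω

ω = 2πf = 3.896e+06 rad/s
X_L = ωL = 218 Ω
X_C = 1/(ωC) = 61.1 Ω
Parallel: admittances add. Y = 1/R + 1/(jωL) + jωC
Y = (0.126 + j0.0118) S
|Y| = 0.126 S → |Z| = 1/|Y| = 7.92 Ω, ∠Z = −∠Y = -5.35°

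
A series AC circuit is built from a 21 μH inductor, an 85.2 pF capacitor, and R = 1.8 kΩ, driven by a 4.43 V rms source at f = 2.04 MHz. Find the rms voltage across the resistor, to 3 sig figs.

4.17 V

ω = 2πf = 1.282e+07 rad/s
X_L = ωL = 269 Ω
X_C = 1/(ωC) = 916 Ω
Net reactance X = X_L − X_C = -647 Ω
Z = 1800 − j647 Ω
|Z| = √(1800² + 647²) = 1910 Ω
I = V/|Z| = 2.32 mA
V_R = I·|Z_R| = 0.00232 × 1800 = 4.17 V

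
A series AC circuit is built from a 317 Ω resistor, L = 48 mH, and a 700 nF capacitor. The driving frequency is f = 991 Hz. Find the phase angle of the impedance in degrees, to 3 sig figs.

12.4°

ω = 2πf = 6227 rad/s
X_L = ωL = 299 Ω
X_C = 1/(ωC) = 229 Ω
Net reactance X = X_L − X_C = 69.4 Ω
Z = 317 + j69.4 Ω
|Z| = √(317² + 69.4²) = 325 Ω
∠Z = arctan(69.4/317) = 12.4°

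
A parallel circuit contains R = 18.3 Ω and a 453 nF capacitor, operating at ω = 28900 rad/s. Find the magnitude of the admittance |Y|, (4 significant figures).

X_C = 1/(ωC) = 76.38 Ω
Parallel: admittances add. Y = 1/R + jωC
Y = (0.05464 + j0.01309) S
|Y| = 0.05619 S → |Z| = 1/|Y| = 17.80 Ω, ∠Z = −∠Y = -13.47°

56.19 mS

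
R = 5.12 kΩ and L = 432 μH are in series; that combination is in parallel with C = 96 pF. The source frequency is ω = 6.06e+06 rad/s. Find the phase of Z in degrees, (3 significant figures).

X_L = ωL = 2620 Ω
X_C = 1/(ωC) = 1720 Ω
Branch 1 (R+jX_L): Z₁ = 5120 + j2620 Ω, |Z₁| = 5750 Ω
Branch 2 (−jX_C): Z₂ = −j1720 Ω
Parallel: Z = Z₁Z₂/(Z₁+Z₂), |Z| = 1900 Ω, ∠Z = -72.9°

-72.9°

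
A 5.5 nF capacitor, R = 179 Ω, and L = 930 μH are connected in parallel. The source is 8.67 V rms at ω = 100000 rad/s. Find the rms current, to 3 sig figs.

101 mA

X_L = ωL = 93.0 Ω
X_C = 1/(ωC) = 1820 Ω
Parallel: admittances add. Y = 1/R + 1/(jωL) + jωC
Y = (0.00559 − j0.0102) S
|Y| = 0.0116 S → |Z| = 1/|Y| = 86.0 Ω, ∠Z = −∠Y = 61.3°
I = V/|Z| = 8.67/86.0 = 101 mA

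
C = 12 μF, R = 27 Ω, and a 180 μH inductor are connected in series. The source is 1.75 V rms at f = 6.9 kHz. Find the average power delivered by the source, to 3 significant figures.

108 mW

ω = 2πf = 43350 rad/s
X_L = ωL = 7.80 Ω
X_C = 1/(ωC) = 1.92 Ω
Net reactance X = X_L − X_C = 5.88 Ω
Z = 27.0 + j5.88 Ω
|Z| = √(27.0² + 5.88²) = 27.6 Ω
∠Z = arctan(5.88/27.0) = 12.3°
I = V/|Z| = 63.3 mA
P = VI cos φ = 1.75 × 0.0633 × cos(12.3°) = 108 mW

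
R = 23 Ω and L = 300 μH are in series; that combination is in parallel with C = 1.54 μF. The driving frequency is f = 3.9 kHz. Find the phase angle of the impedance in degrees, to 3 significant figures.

-32.5°

ω = 2πf = 24500 rad/s
X_L = ωL = 7.35 Ω
X_C = 1/(ωC) = 26.5 Ω
Branch 1 (R+jX_L): Z₁ = 23.0 + j7.35 Ω, |Z₁| = 24.1 Ω
Branch 2 (−jX_C): Z₂ = −j26.5 Ω
Parallel: Z = Z₁Z₂/(Z₁+Z₂), |Z| = 21.4 Ω, ∠Z = -32.5°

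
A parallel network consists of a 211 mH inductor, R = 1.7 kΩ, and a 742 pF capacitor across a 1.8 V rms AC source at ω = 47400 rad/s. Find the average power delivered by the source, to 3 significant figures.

X_L = ωL = 10000 Ω
X_C = 1/(ωC) = 28400 Ω
Parallel: admittances add. Y = 1/R + 1/(jωL) + jωC
Y = (0.000588 − j6.48e-05) S
|Y| = 0.000592 S → |Z| = 1/|Y| = 1690 Ω, ∠Z = −∠Y = 6.29°
I = V/|Z| = 1.07 mA
P = VI cos φ = 1.8 × 0.00107 × cos(6.29°) = 1.91 mW

1.91 mW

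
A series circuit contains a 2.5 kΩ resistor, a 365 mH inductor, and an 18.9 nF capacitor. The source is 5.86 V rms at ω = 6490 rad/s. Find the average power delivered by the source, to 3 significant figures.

X_L = ωL = 2370 Ω
X_C = 1/(ωC) = 8150 Ω
Net reactance X = X_L − X_C = -5780 Ω
Z = 2500 − j5780 Ω
|Z| = √(2500² + 5780²) = 6300 Ω
∠Z = arctan(-5780/2500) = -66.6°
I = V/|Z| = 930 μA
P = VI cos φ = 5.86 × 0.000930 × cos(-66.6°) = 2.16 mW

2.16 mW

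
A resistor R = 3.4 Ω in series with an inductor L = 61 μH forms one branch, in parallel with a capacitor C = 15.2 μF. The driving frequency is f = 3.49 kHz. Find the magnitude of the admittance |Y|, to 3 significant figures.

345 mS

ω = 2πf = 21930 rad/s
X_L = ωL = 1.34 Ω
X_C = 1/(ωC) = 3.00 Ω
Branch 1 (R+jX_L): Z₁ = 3.40 + j1.34 Ω, |Z₁| = 3.65 Ω
Branch 2 (−jX_C): Z₂ = −j3.00 Ω
Parallel: Z = Z₁Z₂/(Z₁+Z₂), |Z| = 2.90 Ω, ∠Z = -42.5°
|Y| = 1/|Z| = 345 mS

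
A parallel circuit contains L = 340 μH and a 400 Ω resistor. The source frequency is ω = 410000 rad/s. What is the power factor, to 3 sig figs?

X_L = ωL = 139 Ω
Parallel: admittances add. Y = 1/R + 1/(jωL)
Y = (0.00250 − j0.00717) S
|Y| = 0.00760 S → |Z| = 1/|Y| = 132 Ω, ∠Z = −∠Y = 70.8°
cos φ = cos(70.8°) = 0.329

0.329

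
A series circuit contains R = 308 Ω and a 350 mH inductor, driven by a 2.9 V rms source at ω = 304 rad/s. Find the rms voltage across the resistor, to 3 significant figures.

X_L = ωL = 106 Ω
Z = 308 + j106 Ω
|Z| = √(308² + 106²) = 326 Ω
I = V/|Z| = 8.90 mA
V_R = I·|Z_R| = 0.00890 × 308 = 2.74 V

2.74 V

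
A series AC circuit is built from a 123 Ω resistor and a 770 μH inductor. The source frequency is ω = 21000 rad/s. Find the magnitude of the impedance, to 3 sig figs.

124 Ω

X_L = ωL = 16.2 Ω
Z = 123 + j16.2 Ω
|Z| = √(123² + 16.2²) = 124 Ω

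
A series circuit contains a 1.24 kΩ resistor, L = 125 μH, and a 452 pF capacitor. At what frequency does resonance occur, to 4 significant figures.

ω₀ = 1/√(LC) = 1/√(0.000125 × 4.52e-10) = 4.207e+06 rad/s
f₀ = ω₀/(2π) = 669.6 kHz

669.6 kHz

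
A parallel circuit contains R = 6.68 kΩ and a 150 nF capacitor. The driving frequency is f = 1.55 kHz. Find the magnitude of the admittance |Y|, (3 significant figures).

ω = 2πf = 9739 rad/s
X_C = 1/(ωC) = 685 Ω
Parallel: admittances add. Y = 1/R + jωC
Y = (0.000150 + j0.00146) S
|Y| = 0.00147 S → |Z| = 1/|Y| = 681 Ω, ∠Z = −∠Y = -84.1°

1.47 mS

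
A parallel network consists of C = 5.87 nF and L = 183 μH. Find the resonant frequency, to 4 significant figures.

153.6 kHz

ω₀ = 1/√(LC) = 1/√(0.000183 × 5.87e-09) = 964800 rad/s
f₀ = ω₀/(2π) = 153.6 kHz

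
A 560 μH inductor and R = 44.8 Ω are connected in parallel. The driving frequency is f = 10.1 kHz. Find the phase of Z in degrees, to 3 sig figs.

51.6°

ω = 2πf = 63460 rad/s
X_L = ωL = 35.5 Ω
Parallel: admittances add. Y = 1/R + 1/(jωL)
Y = (0.0223 − j0.0281) S
|Y| = 0.0359 S → |Z| = 1/|Y| = 27.8 Ω, ∠Z = −∠Y = 51.6°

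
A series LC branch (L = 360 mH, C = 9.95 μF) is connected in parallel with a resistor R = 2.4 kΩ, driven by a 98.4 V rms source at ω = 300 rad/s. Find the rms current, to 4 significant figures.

X_L = ωL = 108.0 Ω
X_C = 1/(ωC) = 335.0 Ω
Branch 1: Z₁ = R = 2400 Ω
Branch 2 (series LC): Z₂ = j(X_L − X_C) = −j227.0 Ω
Parallel: Z = Z₁Z₂/(Z₁+Z₂), |Z| = 226.0 Ω, ∠Z = -84.60°
I = V/|Z| = 98.4/226.0 = 435.4 mA

435.4 mA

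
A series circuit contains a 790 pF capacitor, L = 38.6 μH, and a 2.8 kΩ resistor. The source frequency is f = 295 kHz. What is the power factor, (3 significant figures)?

0.977

ω = 2πf = 1.854e+06 rad/s
X_L = ωL = 71.5 Ω
X_C = 1/(ωC) = 683 Ω
Net reactance X = X_L − X_C = -611 Ω
Z = 2800 − j611 Ω
|Z| = √(2800² + 611²) = 2870 Ω
∠Z = arctan(-611/2800) = -12.3°
cos φ = cos(-12.3°) = 0.977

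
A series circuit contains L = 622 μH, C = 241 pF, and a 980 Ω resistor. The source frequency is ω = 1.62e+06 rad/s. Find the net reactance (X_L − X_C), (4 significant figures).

X_L = ωL = 1008 Ω
X_C = 1/(ωC) = 2561 Ω
X = 1008 − 2561 = -1554 Ω

-1554 Ω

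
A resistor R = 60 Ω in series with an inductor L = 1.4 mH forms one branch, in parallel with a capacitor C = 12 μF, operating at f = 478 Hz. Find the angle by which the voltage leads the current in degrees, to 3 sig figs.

-64.6°

ω = 2πf = 3003 rad/s
X_L = ωL = 4.20 Ω
X_C = 1/(ωC) = 27.7 Ω
Branch 1 (R+jX_L): Z₁ = 60.0 + j4.20 Ω, |Z₁| = 60.1 Ω
Branch 2 (−jX_C): Z₂ = −j27.7 Ω
Parallel: Z = Z₁Z₂/(Z₁+Z₂), |Z| = 25.9 Ω, ∠Z = -64.6°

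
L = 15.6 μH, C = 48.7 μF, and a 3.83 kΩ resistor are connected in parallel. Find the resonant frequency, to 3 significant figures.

ω₀ = 1/√(LC) = 1/√(1.56e-05 × 4.87e-05) = 36280 rad/s
f₀ = ω₀/(2π) = 5.77 kHz

5.77 kHz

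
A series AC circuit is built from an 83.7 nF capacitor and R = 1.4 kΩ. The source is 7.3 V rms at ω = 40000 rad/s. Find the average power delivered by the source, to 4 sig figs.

X_C = 1/(ωC) = 298.7 Ω
Z = 1400 − j298.7 Ω
|Z| = √(1400² + 298.7²) = 1432 Ω
∠Z = arctan(-298.7/1400) = -12.04°
I = V/|Z| = 5.100 mA
P = VI cos φ = 7.3 × 0.005100 × cos(-12.04°) = 36.41 mW

36.41 mW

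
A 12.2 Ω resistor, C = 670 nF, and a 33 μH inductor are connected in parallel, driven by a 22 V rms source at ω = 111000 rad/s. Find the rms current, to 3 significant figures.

X_L = ωL = 3.66 Ω
X_C = 1/(ωC) = 13.4 Ω
Parallel: admittances add. Y = 1/R + 1/(jωL) + jωC
Y = (0.0820 − j0.199) S
|Y| = 0.215 S → |Z| = 1/|Y| = 4.65 Ω, ∠Z = −∠Y = 67.6°
I = V/|Z| = 22/4.65 = 4.73 A

4.73 A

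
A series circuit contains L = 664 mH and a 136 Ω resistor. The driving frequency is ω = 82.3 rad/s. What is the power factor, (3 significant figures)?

X_L = ωL = 54.6 Ω
Z = 136 + j54.6 Ω
|Z| = √(136² + 54.6²) = 147 Ω
∠Z = arctan(54.6/136) = 21.9°
cos φ = cos(21.9°) = 0.928

0.928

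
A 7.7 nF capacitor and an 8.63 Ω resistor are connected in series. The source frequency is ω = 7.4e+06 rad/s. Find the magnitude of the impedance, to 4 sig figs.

X_C = 1/(ωC) = 17.55 Ω
Z = 8.630 − j17.55 Ω
|Z| = √(8.630² + 17.55²) = 19.56 Ω

19.56 Ω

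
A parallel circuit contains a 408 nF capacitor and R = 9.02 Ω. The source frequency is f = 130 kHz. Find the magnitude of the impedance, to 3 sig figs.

ω = 2πf = 816800 rad/s
X_C = 1/(ωC) = 3.00 Ω
Parallel: admittances add. Y = 1/R + jωC
Y = (0.111 + j0.333) S
|Y| = 0.351 S → |Z| = 1/|Y| = 2.85 Ω, ∠Z = −∠Y = -71.6°

2.85 Ω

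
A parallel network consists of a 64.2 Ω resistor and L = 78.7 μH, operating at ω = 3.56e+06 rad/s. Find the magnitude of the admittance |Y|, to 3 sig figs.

16.0 mS

X_L = ωL = 280 Ω
Parallel: admittances add. Y = 1/R + 1/(jωL)
Y = (0.0156 − j0.00357) S
|Y| = 0.0160 S → |Z| = 1/|Y| = 62.6 Ω, ∠Z = −∠Y = 12.9°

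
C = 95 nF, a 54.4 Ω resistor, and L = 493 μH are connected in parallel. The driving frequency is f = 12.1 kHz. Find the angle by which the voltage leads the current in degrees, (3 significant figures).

46.6°

ω = 2πf = 76030 rad/s
X_L = ωL = 37.5 Ω
X_C = 1/(ωC) = 138 Ω
Parallel: admittances add. Y = 1/R + 1/(jωL) + jωC
Y = (0.0184 − j0.0195) S
|Y| = 0.0268 S → |Z| = 1/|Y| = 37.4 Ω, ∠Z = −∠Y = 46.6°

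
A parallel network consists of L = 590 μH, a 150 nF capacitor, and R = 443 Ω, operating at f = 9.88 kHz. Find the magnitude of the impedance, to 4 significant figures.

55.15 Ω

ω = 2πf = 62080 rad/s
X_L = ωL = 36.63 Ω
X_C = 1/(ωC) = 107.4 Ω
Parallel: admittances add. Y = 1/R + 1/(jωL) + jωC
Y = (0.002257 − j0.01799) S
|Y| = 0.01813 S → |Z| = 1/|Y| = 55.15 Ω, ∠Z = −∠Y = 82.85°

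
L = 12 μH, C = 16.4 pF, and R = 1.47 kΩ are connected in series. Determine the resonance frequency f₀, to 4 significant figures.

ω₀ = 1/√(LC) = 1/√(1.2e-05 × 1.64e-11) = 7.128e+07 rad/s
f₀ = ω₀/(2π) = 11.35 MHz

11.35 MHz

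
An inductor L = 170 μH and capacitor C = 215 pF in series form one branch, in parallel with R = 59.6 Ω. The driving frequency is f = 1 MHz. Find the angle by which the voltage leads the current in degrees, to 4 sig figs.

10.30°

ω = 2πf = 6.283e+06 rad/s
X_L = ωL = 1068 Ω
X_C = 1/(ωC) = 740.3 Ω
Branch 1: Z₁ = R = 59.60 Ω
Branch 2 (series LC): Z₂ = j(X_L − X_C) = j327.9 Ω
Parallel: Z = Z₁Z₂/(Z₁+Z₂), |Z| = 58.64 Ω, ∠Z = 10.30°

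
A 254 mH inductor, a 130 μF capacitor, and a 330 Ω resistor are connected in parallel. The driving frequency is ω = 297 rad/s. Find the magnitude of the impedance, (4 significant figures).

39.16 Ω

X_L = ωL = 75.44 Ω
X_C = 1/(ωC) = 25.90 Ω
Parallel: admittances add. Y = 1/R + 1/(jωL) + jωC
Y = (0.003030 + j0.02535) S
|Y| = 0.02553 S → |Z| = 1/|Y| = 39.16 Ω, ∠Z = −∠Y = -83.18°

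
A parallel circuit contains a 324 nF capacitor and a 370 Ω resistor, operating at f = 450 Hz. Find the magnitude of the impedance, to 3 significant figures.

ω = 2πf = 2827 rad/s
X_C = 1/(ωC) = 1090 Ω
Parallel: admittances add. Y = 1/R + jωC
Y = (0.00270 + j0.000916) S
|Y| = 0.00285 S → |Z| = 1/|Y| = 350 Ω, ∠Z = −∠Y = -18.7°

350 Ω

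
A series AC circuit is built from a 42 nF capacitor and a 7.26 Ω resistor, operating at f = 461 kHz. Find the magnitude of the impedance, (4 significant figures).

ω = 2πf = 2.897e+06 rad/s
X_C = 1/(ωC) = 8.220 Ω
Z = 7.260 − j8.220 Ω
|Z| = √(7.260² + 8.220²) = 10.97 Ω

10.97 Ω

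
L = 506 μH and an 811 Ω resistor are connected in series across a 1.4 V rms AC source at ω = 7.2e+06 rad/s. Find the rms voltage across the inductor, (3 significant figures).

1.37 V

X_L = ωL = 3640 Ω
Z = 811 + j3640 Ω
|Z| = √(811² + 3640²) = 3730 Ω
I = V/|Z| = 375 μA
V_L = I·|Z_L| = 0.000375 × 3640 = 1.37 V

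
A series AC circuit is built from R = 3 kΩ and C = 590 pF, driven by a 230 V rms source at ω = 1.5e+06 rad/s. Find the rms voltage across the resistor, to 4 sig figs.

215.2 V

X_C = 1/(ωC) = 1130 Ω
Z = 3000 − j1130 Ω
|Z| = √(3000² + 1130²) = 3206 Ω
I = V/|Z| = 71.75 mA
V_R = I·|Z_R| = 0.07175 × 3000 = 215.2 V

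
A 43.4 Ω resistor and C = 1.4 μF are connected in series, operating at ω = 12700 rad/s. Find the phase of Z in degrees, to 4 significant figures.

X_C = 1/(ωC) = 56.24 Ω
Z = 43.40 − j56.24 Ω
|Z| = √(43.40² + 56.24²) = 71.04 Ω
∠Z = arctan(-56.24/43.40) = -52.34°

-52.34°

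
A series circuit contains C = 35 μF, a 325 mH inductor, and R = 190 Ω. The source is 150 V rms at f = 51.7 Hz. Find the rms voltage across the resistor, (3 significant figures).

149 V

ω = 2πf = 324.8 rad/s
X_L = ωL = 106 Ω
X_C = 1/(ωC) = 88.0 Ω
Net reactance X = X_L − X_C = 17.6 Ω
Z = 190 + j17.6 Ω
|Z| = √(190² + 17.6²) = 191 Ω
I = V/|Z| = 786 mA
V_R = I·|Z_R| = 0.786 × 190 = 149 V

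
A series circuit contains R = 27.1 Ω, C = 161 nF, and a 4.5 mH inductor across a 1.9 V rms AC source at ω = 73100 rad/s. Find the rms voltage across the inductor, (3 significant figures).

X_L = ωL = 329 Ω
X_C = 1/(ωC) = 85.0 Ω
Net reactance X = X_L − X_C = 244 Ω
Z = 27.1 + j244 Ω
|Z| = √(27.1² + 244²) = 245 Ω
I = V/|Z| = 7.74 mA
V_L = I·|Z_L| = 0.00774 × 329 = 2.55 V

2.55 V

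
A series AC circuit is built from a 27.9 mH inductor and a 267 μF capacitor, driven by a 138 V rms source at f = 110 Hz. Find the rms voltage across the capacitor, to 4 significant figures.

53.94 V

ω = 2πf = 691.2 rad/s
X_L = ωL = 19.28 Ω
X_C = 1/(ωC) = 5.419 Ω
Net reactance X = X_L − X_C = 13.86 Ω
Z = j13.86 Ω
|Z| = √(0² + 13.86²) = 13.86 Ω
I = V/|Z| = 9.954 A
V_C = I·|Z_C| = 9.954 × 5.419 = 53.94 V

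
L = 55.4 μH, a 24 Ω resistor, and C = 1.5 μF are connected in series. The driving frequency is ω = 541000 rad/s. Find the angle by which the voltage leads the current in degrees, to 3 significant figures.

X_L = ωL = 30.0 Ω
X_C = 1/(ωC) = 1.23 Ω
Net reactance X = X_L − X_C = 28.7 Ω
Z = 24.0 + j28.7 Ω
|Z| = √(24.0² + 28.7²) = 37.4 Ω
∠Z = arctan(28.7/24.0) = 50.1°

50.1°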